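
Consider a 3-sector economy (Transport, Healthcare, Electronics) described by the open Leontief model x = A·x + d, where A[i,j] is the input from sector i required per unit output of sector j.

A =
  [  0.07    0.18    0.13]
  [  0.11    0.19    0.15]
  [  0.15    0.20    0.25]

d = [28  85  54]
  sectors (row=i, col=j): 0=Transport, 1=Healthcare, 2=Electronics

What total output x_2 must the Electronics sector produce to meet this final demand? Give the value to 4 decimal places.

123.5826

Form M = I − A:
  [  0.93   -0.18   -0.13]
  [ -0.11    0.81   -0.15]
  [ -0.15   -0.20    0.75]
Leontief inverse L = M⁻¹:
  [  1.1561    0.3223    0.2649]
  [  0.2102    1.3573    0.3079]
  [  0.2873    0.4264    1.4684]
Total output x = L · d:
  x_0 = 1.1561·28 + 0.3223·85 + 0.2649·54 = 74.0695
  x_1 = 0.2102·28 + 1.3573·85 + 0.3079·54 = 137.8828
  x_2 = 0.2873·28 + 0.4264·85 + 1.4684·54 = 123.5826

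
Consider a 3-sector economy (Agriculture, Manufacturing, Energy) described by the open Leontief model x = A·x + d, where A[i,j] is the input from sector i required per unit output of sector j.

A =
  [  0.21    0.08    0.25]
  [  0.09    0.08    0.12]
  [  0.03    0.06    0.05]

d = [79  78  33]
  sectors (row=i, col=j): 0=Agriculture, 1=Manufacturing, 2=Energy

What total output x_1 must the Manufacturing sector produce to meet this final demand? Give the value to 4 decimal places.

Form M = I − A:
  [  0.79   -0.08   -0.25]
  [ -0.09    0.92   -0.12]
  [ -0.03   -0.06    0.95]
Leontief inverse L = M⁻¹:
  [  1.2949    0.1359    0.3579]
  [  0.1331    1.1100    0.1752]
  [  0.0493    0.0744    1.0750]
Total output x = L · d:
  x_0 = 1.2949·79 + 0.1359·78 + 0.3579·33 = 124.7128
  x_1 = 0.1331·79 + 1.1100·78 + 0.1752·33 = 102.8748
  x_2 = 0.0493·79 + 0.0744·78 + 1.0750·33 = 45.1725

102.8748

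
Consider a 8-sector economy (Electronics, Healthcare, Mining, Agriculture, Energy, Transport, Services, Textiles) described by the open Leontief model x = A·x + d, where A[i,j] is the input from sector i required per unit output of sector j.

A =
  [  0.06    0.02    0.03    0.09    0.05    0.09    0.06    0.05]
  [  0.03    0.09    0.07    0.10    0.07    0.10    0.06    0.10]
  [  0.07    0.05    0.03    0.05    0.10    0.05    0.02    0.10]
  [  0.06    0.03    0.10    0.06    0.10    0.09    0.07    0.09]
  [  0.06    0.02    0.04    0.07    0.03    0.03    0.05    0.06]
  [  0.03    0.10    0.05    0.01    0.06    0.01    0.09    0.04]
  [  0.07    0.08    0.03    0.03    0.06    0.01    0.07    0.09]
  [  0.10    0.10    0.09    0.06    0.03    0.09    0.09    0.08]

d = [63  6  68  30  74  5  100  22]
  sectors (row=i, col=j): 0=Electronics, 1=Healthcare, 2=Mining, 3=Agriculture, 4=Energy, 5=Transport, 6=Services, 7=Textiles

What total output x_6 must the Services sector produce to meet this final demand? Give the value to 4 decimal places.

Form M = I − A:
  [  0.94   -0.02   -0.03   -0.09   -0.05   -0.09   -0.06   -0.05]
  [ -0.03    0.91   -0.07   -0.10   -0.07   -0.10   -0.06   -0.10]
  [ -0.07   -0.05    0.97   -0.05   -0.10   -0.05   -0.02   -0.10]
  [ -0.06   -0.03   -0.10    0.94   -0.10   -0.09   -0.07   -0.09]
  [ -0.06   -0.02   -0.04   -0.07    0.97   -0.03   -0.05   -0.06]
  [ -0.03   -0.10   -0.05   -0.01   -0.06    0.99   -0.09   -0.04]
  [ -0.07   -0.08   -0.03   -0.03   -0.06   -0.01    0.93   -0.09]
  [ -0.10   -0.10   -0.09   -0.06   -0.03   -0.09   -0.09    0.92]
Leontief inverse L = M⁻¹:
  [  1.1134    0.0744    0.0801    0.1393    0.1050    0.1403    0.1192    0.1155]
  [  0.1056    1.1714    0.1433    0.1723    0.1482    0.1746    0.1423    0.1967]
  [  0.1284    0.1070    1.0839    0.1074    0.1541    0.1079    0.0817    0.1697]
  [  0.1331    0.1024    0.1638    1.1266    0.1714    0.1560    0.1451    0.1785]
  [  0.1058    0.0635    0.0813    0.1125    1.0751    0.0744    0.0973    0.1154]
  [  0.0773    0.1507    0.0920    0.0586    0.1075    1.0563    0.1390    0.1028]
  [  0.1261    0.1365    0.0804    0.0861    0.1124    0.0664    1.1283    0.1595]
  [  0.1771    0.1827    0.1605    0.1357    0.1103    0.1672    0.1730    1.1786]
Total output x = L · d:
  x_0 = 1.1134·63 + 0.0744·6 + 0.0801·68 + 0.1393·30 + 0.1050·74 + 0.1403·5 + 0.1192·100 + 0.1155·22 = 103.1573
  x_1 = 0.1056·63 + 1.1714·6 + 0.1433·68 + 0.1723·30 + 0.1482·74 + 0.1746·5 + 0.1423·100 + 0.1967·22 = 59.0001
  x_2 = 0.1284·63 + 0.1070·6 + 1.0839·68 + 0.1074·30 + 0.1541·74 + 0.1079·5 + 0.0817·100 + 0.1697·22 = 109.5071
  x_3 = 0.1331·63 + 0.1024·6 + 0.1638·68 + 1.1266·30 + 0.1714·74 + 0.1560·5 + 0.1451·100 + 0.1785·22 = 85.8424
  x_4 = 0.1058·63 + 0.0635·6 + 0.0813·68 + 0.1125·30 + 1.0751·74 + 0.0744·5 + 0.0973·100 + 0.1154·22 = 108.1577
  x_5 = 0.0773·63 + 0.1507·6 + 0.0920·68 + 0.0586·30 + 0.1075·74 + 1.0563·5 + 0.1390·100 + 0.1028·22 = 43.1910
  x_6 = 0.1261·63 + 0.1365·6 + 0.0804·68 + 0.0861·30 + 0.1124·74 + 0.0664·5 + 1.1283·100 + 0.1595·22 = 141.8016
  x_7 = 0.1771·63 + 0.1827·6 + 0.1605·68 + 0.1357·30 + 0.1103·74 + 0.1672·5 + 0.1730·100 + 1.1786·22 = 79.4739

141.8016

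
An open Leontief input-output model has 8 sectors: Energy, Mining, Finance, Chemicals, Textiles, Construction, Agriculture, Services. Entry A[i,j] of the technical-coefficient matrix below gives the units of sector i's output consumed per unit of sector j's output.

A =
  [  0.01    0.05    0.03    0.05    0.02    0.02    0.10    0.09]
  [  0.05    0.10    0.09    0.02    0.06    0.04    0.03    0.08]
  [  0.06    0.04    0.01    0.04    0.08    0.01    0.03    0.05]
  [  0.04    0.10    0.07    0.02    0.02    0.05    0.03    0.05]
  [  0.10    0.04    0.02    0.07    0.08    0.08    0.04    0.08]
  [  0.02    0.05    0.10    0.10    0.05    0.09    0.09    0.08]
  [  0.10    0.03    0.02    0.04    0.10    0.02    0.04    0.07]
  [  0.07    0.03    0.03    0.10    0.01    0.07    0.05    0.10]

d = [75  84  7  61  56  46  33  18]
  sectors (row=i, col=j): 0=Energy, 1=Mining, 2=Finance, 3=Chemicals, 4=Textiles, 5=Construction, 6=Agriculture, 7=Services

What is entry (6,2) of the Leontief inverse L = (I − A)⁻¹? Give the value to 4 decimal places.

L[6,2] = 0.0508

Form M = I − A:
  [  0.99   -0.05   -0.03   -0.05   -0.02   -0.02   -0.10   -0.09]
  [ -0.05    0.90   -0.09   -0.02   -0.06   -0.04   -0.03   -0.08]
  [ -0.06   -0.04    0.99   -0.04   -0.08   -0.01   -0.03   -0.05]
  [ -0.04   -0.10   -0.07    0.98   -0.02   -0.05   -0.03   -0.05]
  [ -0.10   -0.04   -0.02   -0.07    0.92   -0.08   -0.04   -0.08]
  [ -0.02   -0.05   -0.10   -0.10   -0.05    0.91   -0.09   -0.08]
  [ -0.10   -0.03   -0.02   -0.04   -0.10   -0.02    0.96   -0.07]
  [ -0.07   -0.03   -0.03   -0.10   -0.01   -0.07   -0.05    0.90]
Leontief inverse L = M⁻¹:
  [  1.0510    0.0849    0.0588    0.0864    0.0539    0.0506    0.1310    0.1402]
  [  0.0977    1.1458    0.1277    0.0667    0.1030    0.0793    0.0713    0.1442]
  [  0.0936    0.0713    1.0347    0.0722    0.1078    0.0386    0.0596    0.0949]
  [  0.0768    0.1387    0.1033    1.0565    0.0551    0.0810    0.0638    0.1015]
  [  0.1493    0.0900    0.0634    0.1244    1.1227    0.1271    0.0908    0.1515]
  [  0.0794    0.1063    0.1480    0.1576    0.1039    1.1398    0.1405    0.1558]
  [  0.1431    0.0690    0.0508    0.0836    0.1358    0.0569    1.0806    0.1291]
  [  0.1124    0.0757    0.0698    0.1470    0.0454    0.1101    0.0936    1.1622]
Total output x = L · d:
  x_0 = 1.0510·75 + 0.0849·84 + 0.0588·7 + 0.0864·61 + 0.0539·56 + 0.0506·46 + 0.1310·33 + 0.1402·18 = 103.8303
  x_1 = 0.0977·75 + 1.1458·84 + 0.1277·7 + 0.0667·61 + 0.1030·56 + 0.0793·46 + 0.0713·33 + 0.1442·18 = 122.8993
  x_2 = 0.0936·75 + 0.0713·84 + 1.0347·7 + 0.0722·61 + 0.1078·56 + 0.0386·46 + 0.0596·33 + 0.0949·18 = 36.1499
  x_3 = 0.0768·75 + 0.1387·84 + 0.1033·7 + 1.0565·61 + 0.0551·56 + 0.0810·46 + 0.0638·33 + 0.1015·18 = 93.3252
  x_4 = 0.1493·75 + 0.0900·84 + 0.0634·7 + 0.1244·61 + 1.1227·56 + 0.1271·46 + 0.0908·33 + 0.1515·18 = 101.2282
  x_5 = 0.0794·75 + 0.1063·84 + 0.1480·7 + 0.1576·61 + 0.1039·56 + 1.1398·46 + 0.1405·33 + 0.1558·18 = 91.2275
  x_6 = 0.1431·75 + 0.0690·84 + 0.0508·7 + 0.0836·61 + 0.1358·56 + 0.0569·46 + 1.0806·33 + 0.1291·18 = 70.1917
  x_7 = 0.1124·75 + 0.0757·84 + 0.0698·7 + 0.1470·61 + 0.0454·56 + 0.1101·46 + 0.0936·33 + 1.1622·18 = 55.8666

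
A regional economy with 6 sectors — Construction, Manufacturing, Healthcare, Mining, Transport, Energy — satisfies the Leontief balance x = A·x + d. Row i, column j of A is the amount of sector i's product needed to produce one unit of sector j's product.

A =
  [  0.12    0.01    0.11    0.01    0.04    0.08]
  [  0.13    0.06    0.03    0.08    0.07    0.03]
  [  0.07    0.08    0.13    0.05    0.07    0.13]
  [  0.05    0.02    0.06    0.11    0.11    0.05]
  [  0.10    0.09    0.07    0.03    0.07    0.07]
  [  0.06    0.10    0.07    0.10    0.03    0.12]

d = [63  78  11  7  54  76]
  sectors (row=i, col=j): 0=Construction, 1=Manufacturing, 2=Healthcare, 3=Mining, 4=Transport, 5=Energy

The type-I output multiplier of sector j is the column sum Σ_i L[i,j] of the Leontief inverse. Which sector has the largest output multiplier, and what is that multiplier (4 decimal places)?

Construction (1.9381)

Form M = I − A:
  [  0.88   -0.01   -0.11   -0.01   -0.04   -0.08]
  [ -0.13    0.94   -0.03   -0.08   -0.07   -0.03]
  [ -0.07   -0.08    0.87   -0.05   -0.07   -0.13]
  [ -0.05   -0.02   -0.06    0.89   -0.11   -0.05]
  [ -0.10   -0.09   -0.07   -0.03    0.93   -0.07]
  [ -0.06   -0.10   -0.07   -0.10   -0.03    0.88]
Leontief inverse L = M⁻¹:
  [  1.1787    0.0508    0.1717    0.0461    0.0775    0.1430]
  [  0.1941    1.0956    0.0864    0.1188    0.1141    0.0836]
  [  0.1525    0.1419    1.2088    0.1107    0.1282    0.2138]
  [  0.1094    0.0623    0.1170    1.1544    0.1582    0.1075]
  [  0.1705    0.1355    0.1318    0.0740    1.1158    0.1325]
  [  0.1328    0.1509    0.1355    0.1592    0.0845    1.1894]
Total output x = L · d:
  x_0 = 1.1787·63 + 0.0508·78 + 0.1717·11 + 0.0461·7 + 0.0775·54 + 0.1430·76 = 95.4874
  x_1 = 0.1941·63 + 1.0956·78 + 0.0864·11 + 0.1188·7 + 0.1141·54 + 0.0836·76 = 111.9796
  x_2 = 0.1525·63 + 0.1419·78 + 1.2088·11 + 0.1107·7 + 0.1282·54 + 0.2138·76 = 57.9162
  x_3 = 0.1094·63 + 0.0623·78 + 0.1170·11 + 1.1544·7 + 0.1582·54 + 0.1075·76 = 37.8321
  x_4 = 0.1705·63 + 0.1355·78 + 0.1318·11 + 0.0740·7 + 1.1158·54 + 0.1325·76 = 93.6072
  x_5 = 0.1328·63 + 0.1509·78 + 0.1355·11 + 0.1592·7 + 0.0845·54 + 1.1894·76 = 117.6963
Output multipliers (column sums of L):
  Construction: 1.9381
  Manufacturing: 1.6370
  Healthcare: 1.8511
  Mining: 1.6632
  Transport: 1.6782
  Energy: 1.8698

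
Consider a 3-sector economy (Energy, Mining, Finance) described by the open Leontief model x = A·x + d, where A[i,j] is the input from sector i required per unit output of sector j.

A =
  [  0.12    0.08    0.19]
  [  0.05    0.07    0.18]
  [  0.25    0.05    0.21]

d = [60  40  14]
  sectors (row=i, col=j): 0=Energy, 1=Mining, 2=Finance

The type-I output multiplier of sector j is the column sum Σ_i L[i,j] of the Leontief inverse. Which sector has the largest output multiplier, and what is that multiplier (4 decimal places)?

Form M = I − A:
  [  0.88   -0.08   -0.19]
  [ -0.05    0.93   -0.18]
  [ -0.25   -0.05    0.79]
Leontief inverse L = M⁻¹:
  [  1.2359    0.1238    0.3254]
  [  0.1439    1.1030    0.2859]
  [  0.4002    0.1090    1.3869]
Total output x = L · d:
  x_0 = 1.2359·60 + 0.1238·40 + 0.3254·14 = 83.6596
  x_1 = 0.1439·60 + 1.1030·40 + 0.2859·14 = 56.7579
  x_2 = 0.4002·60 + 0.1090·40 + 1.3869·14 = 47.7883
Output multipliers (column sums of L):
  Energy: 1.7800
  Mining: 1.3358
  Finance: 1.9983

Finance (1.9983)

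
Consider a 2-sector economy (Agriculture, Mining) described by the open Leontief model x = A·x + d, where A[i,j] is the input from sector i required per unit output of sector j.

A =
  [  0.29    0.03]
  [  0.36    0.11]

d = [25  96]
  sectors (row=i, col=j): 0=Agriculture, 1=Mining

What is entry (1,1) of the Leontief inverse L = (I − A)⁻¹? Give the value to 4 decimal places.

L[1,1] = 1.1431

Form M = I − A:
  [  0.71   -0.03]
  [ -0.36    0.89]
Leontief inverse L = M⁻¹:
  [  1.4329    0.0483]
  [  0.5796    1.1431]
Total output x = L · d:
  x_0 = 1.4329·25 + 0.0483·96 = 40.4605
  x_1 = 0.5796·25 + 1.1431·96 = 124.2312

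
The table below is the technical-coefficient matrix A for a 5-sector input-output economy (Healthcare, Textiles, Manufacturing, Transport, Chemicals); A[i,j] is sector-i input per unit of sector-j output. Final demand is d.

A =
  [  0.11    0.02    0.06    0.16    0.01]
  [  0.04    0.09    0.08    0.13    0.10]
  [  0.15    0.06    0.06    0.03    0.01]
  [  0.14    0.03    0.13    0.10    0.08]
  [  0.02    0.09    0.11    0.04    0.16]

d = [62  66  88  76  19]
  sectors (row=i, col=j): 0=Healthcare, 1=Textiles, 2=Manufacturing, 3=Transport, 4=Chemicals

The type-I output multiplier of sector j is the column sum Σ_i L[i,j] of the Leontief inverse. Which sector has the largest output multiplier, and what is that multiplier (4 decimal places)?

Form M = I − A:
  [  0.89   -0.02   -0.06   -0.16   -0.01]
  [ -0.04    0.91   -0.08   -0.13   -0.10]
  [ -0.15   -0.06    0.94   -0.03   -0.01]
  [ -0.14   -0.03   -0.13    0.90   -0.08]
  [ -0.02   -0.09   -0.11   -0.04    0.84]
Leontief inverse L = M⁻¹:
  [  1.1809    0.0450    0.1148    0.2221    0.0419]
  [  0.1102    1.1331    0.1488    0.1952    0.1566]
  [  0.2034    0.0832    1.0998    0.0863    0.0336]
  [  0.2236    0.0689    0.1970    1.1729    0.1249]
  [  0.0772    0.1366    0.1721    0.0934    1.2186]
Total output x = L · d:
  x_0 = 1.1809·62 + 0.0450·66 + 0.1148·88 + 0.2221·76 + 0.0419·19 = 103.9654
  x_1 = 0.1102·62 + 1.1331·66 + 0.1488·88 + 0.1952·76 + 0.1566·19 = 112.5153
  x_2 = 0.2034·62 + 0.0832·66 + 1.0998·88 + 0.0863·76 + 0.0336·19 = 122.0804
  x_3 = 0.2236·62 + 0.0689·66 + 0.1970·88 + 1.1729·76 + 0.1249·19 = 127.2631
  x_4 = 0.0772·62 + 0.1366·66 + 0.1721·88 + 0.0934·76 + 1.2186·19 = 59.1965
Output multipliers (column sums of L):
  Healthcare: 1.7953
  Textiles: 1.4668
  Manufacturing: 1.7324
  Transport: 1.7699
  Chemicals: 1.5757

Healthcare (1.7953)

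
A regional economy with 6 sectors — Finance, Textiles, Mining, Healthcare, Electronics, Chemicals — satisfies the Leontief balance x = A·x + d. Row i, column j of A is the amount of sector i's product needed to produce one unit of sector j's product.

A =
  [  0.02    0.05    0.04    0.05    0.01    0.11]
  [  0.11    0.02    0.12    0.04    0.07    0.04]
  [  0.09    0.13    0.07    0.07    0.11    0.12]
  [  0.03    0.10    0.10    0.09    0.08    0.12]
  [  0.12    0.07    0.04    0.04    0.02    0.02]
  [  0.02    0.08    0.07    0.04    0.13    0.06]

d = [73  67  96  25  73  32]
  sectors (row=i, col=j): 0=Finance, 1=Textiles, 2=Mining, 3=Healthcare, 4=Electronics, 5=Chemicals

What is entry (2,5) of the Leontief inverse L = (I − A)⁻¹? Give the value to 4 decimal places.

Form M = I − A:
  [  0.98   -0.05   -0.04   -0.05   -0.01   -0.11]
  [ -0.11    0.98   -0.12   -0.04   -0.07   -0.04]
  [ -0.09   -0.13    0.93   -0.07   -0.11   -0.12]
  [ -0.03   -0.10   -0.10    0.91   -0.08   -0.12]
  [ -0.12   -0.07   -0.04   -0.04    0.98   -0.02]
  [ -0.02   -0.08   -0.07   -0.04   -0.13    0.94]
Leontief inverse L = M⁻¹:
  [  1.0490    0.0873    0.0779    0.0762    0.0514    0.1472]
  [  0.1545    1.0745    0.1660    0.0779    0.1162    0.0974]
  [  0.1572    0.2006    1.1432    0.1217    0.1797    0.1922]
  [  0.0916    0.1694    0.1689    1.1392    0.1499    0.1881]
  [  0.1511    0.1052    0.0774    0.0679    1.0521    0.0631]
  [  0.0720    0.1300    0.1188    0.0752    0.1762    1.1063]
Total output x = L · d:
  x_0 = 1.0490·73 + 0.0873·67 + 0.0779·96 + 0.0762·25 + 0.0514·73 + 0.1472·32 = 100.2739
  x_1 = 0.1545·73 + 1.0745·67 + 0.1660·96 + 0.0779·25 + 0.1162·73 + 0.0974·32 = 112.7522
  x_2 = 0.1572·73 + 0.2006·67 + 1.1432·96 + 0.1217·25 + 0.1797·73 + 0.1922·32 = 156.9738
  x_3 = 0.0916·73 + 0.1694·67 + 0.1689·96 + 1.1392·25 + 0.1499·73 + 0.1881·32 = 79.6973
  x_4 = 0.1511·73 + 0.1052·67 + 0.0774·96 + 0.0679·25 + 1.0521·73 + 0.0631·32 = 106.0231
  x_5 = 0.0720·73 + 0.1300·67 + 0.1188·96 + 0.0752·25 + 0.1762·73 + 1.1063·32 = 75.5157

L[2,5] = 0.1922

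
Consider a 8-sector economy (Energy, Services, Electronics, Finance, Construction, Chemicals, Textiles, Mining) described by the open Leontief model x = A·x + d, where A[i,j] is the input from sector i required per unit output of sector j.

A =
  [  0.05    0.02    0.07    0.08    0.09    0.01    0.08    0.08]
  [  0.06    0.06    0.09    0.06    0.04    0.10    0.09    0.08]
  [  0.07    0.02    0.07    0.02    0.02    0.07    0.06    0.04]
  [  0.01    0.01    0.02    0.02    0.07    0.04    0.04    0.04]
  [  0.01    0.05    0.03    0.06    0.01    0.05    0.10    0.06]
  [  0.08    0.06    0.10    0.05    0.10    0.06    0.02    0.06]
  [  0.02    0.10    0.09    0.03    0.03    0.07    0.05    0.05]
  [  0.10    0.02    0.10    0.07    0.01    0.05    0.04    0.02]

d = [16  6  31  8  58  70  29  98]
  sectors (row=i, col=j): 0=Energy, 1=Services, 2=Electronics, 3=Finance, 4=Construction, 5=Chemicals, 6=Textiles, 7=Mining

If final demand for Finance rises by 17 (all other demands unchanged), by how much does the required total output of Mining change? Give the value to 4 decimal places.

1.7382

Form M = I − A:
  [  0.95   -0.02   -0.07   -0.08   -0.09   -0.01   -0.08   -0.08]
  [ -0.06    0.94   -0.09   -0.06   -0.04   -0.10   -0.09   -0.08]
  [ -0.07   -0.02    0.93   -0.02   -0.02   -0.07   -0.06   -0.04]
  [ -0.01   -0.01   -0.02    0.98   -0.07   -0.04   -0.04   -0.04]
  [ -0.01   -0.05   -0.03   -0.06    0.99   -0.05   -0.10   -0.06]
  [ -0.08   -0.06   -0.10   -0.05   -0.10    0.94   -0.02   -0.06]
  [ -0.02   -0.10   -0.09   -0.03   -0.03   -0.07    0.95   -0.05]
  [ -0.10   -0.02   -0.10   -0.07   -0.01   -0.05   -0.04    0.98]
Leontief inverse L = M⁻¹:
  [  1.0876    0.0532    0.1247    0.1174    0.1224    0.0540    0.1285    0.1204]
  [  0.1145    1.1043    0.1663    0.1078    0.0878    0.1584    0.1475    0.1333]
  [  0.1055    0.0481    1.1195    0.0513    0.0522    0.1058    0.0972    0.0749]
  [  0.0308    0.0299    0.0504    1.0409    0.0878    0.0644    0.0656    0.0622]
  [  0.0429    0.0809    0.0791    0.0890    1.0392    0.0890    0.1352    0.0929]
  [  0.1273    0.0961    0.1641    0.0951    0.1411    1.1107    0.0770    0.1094]
  [  0.0638    0.1349    0.1502    0.0668    0.0652    0.1191    1.0963    0.0923]
  [  0.1358    0.0462    0.1493    0.1022    0.0463    0.0866    0.0808    1.0578]
Total output x = L · d:
  x_0 = 1.0876·16 + 0.0532·6 + 0.1247·31 + 0.1174·8 + 0.1224·58 + 0.0540·70 + 0.1285·29 + 0.1204·98 = 48.9291
  x_1 = 0.1145·16 + 1.1043·6 + 0.1663·31 + 0.1078·8 + 0.0878·58 + 0.1584·70 + 0.1475·29 + 0.1333·98 = 47.9971
  x_2 = 0.1055·16 + 0.0481·6 + 1.1195·31 + 0.0513·8 + 0.0522·58 + 0.1058·70 + 0.0972·29 + 0.0749·98 = 57.6831
  x_3 = 0.0308·16 + 0.0299·6 + 0.0504·31 + 1.0409·8 + 0.0878·58 + 0.0644·70 + 0.0656·29 + 0.0622·98 = 28.1565
  x_4 = 0.0429·16 + 0.0809·6 + 0.0791·31 + 0.0890·8 + 1.0392·58 + 0.0890·70 + 0.1352·29 + 0.0929·98 = 83.8724
  x_5 = 0.1273·16 + 0.0961·6 + 0.1641·31 + 0.0951·8 + 0.1411·58 + 1.1107·70 + 0.0770·29 + 0.1094·98 = 107.3576
  x_6 = 0.0638·16 + 0.1349·6 + 0.1502·31 + 0.0668·8 + 0.0652·58 + 0.1191·70 + 1.0963·29 + 0.0923·98 = 59.9771
  x_7 = 0.1358·16 + 0.0462·6 + 0.1493·31 + 0.1022·8 + 0.0463·58 + 0.0866·70 + 0.0808·29 + 1.0578·98 = 122.6508
Δx_7 = L[7,3] · Δd_3 = 0.1022 · 17 = 1.7382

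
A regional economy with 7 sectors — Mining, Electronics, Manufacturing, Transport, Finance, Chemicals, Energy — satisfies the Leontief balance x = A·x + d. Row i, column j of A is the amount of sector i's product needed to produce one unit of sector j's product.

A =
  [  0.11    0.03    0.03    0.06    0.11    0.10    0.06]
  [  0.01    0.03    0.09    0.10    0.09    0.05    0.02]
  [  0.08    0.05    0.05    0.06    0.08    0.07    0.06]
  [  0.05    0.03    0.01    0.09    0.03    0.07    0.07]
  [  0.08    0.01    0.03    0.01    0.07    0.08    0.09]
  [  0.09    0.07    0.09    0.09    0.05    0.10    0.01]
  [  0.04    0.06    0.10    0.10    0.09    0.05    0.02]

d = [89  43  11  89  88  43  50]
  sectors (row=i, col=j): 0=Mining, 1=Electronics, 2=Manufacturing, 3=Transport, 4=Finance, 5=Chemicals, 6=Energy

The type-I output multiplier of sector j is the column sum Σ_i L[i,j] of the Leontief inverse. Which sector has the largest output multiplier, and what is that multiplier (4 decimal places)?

Chemicals (1.9326)

Form M = I − A:
  [  0.89   -0.03   -0.03   -0.06   -0.11   -0.10   -0.06]
  [ -0.01    0.97   -0.09   -0.10   -0.09   -0.05   -0.02]
  [ -0.08   -0.05    0.95   -0.06   -0.08   -0.07   -0.06]
  [ -0.05   -0.03   -0.01    0.91   -0.03   -0.07   -0.07]
  [ -0.08   -0.01   -0.03   -0.01    0.93   -0.08   -0.09]
  [ -0.09   -0.07   -0.09   -0.09   -0.05    0.90   -0.01]
  [ -0.04   -0.06   -0.10   -0.10   -0.09   -0.05    0.98]
Leontief inverse L = M⁻¹:
  [  1.1757    0.0647    0.0772    0.1200    0.1751    0.1709    0.1044]
  [  0.0560    1.0557    0.1231    0.1455    0.1349    0.1009    0.0563]
  [  0.1358    0.0812    1.0931    0.1154    0.1383    0.1314    0.0992]
  [  0.0912    0.0555    0.0438    1.1371    0.0724    0.1170    0.0985]
  [  0.1294    0.0379    0.0690    0.0560    1.1208    0.1326    0.1212]
  [  0.1529    0.1053    0.1364    0.1534    0.1130    1.1695    0.0531]
  [  0.0943    0.0901    0.1400    0.1546    0.1456    0.1103    1.0621]
Total output x = L · d:
  x_0 = 1.1757·89 + 0.0647·43 + 0.0772·11 + 0.1200·89 + 0.1751·88 + 0.1709·43 + 0.1044·50 = 146.9359
  x_1 = 0.0560·89 + 1.0557·43 + 0.1231·11 + 0.1455·89 + 0.1349·88 + 0.1009·43 + 0.0563·50 = 83.6989
  x_2 = 0.1358·89 + 0.0812·43 + 1.0931·11 + 0.1154·89 + 0.1383·88 + 0.1314·43 + 0.0992·50 = 60.6513
  x_3 = 0.0912·89 + 0.0555·43 + 0.0438·11 + 1.1371·89 + 0.0724·88 + 0.1170·43 + 0.0985·50 = 128.5169
  x_4 = 0.1294·89 + 0.0379·43 + 0.0690·11 + 0.0560·89 + 1.1208·88 + 0.1326·43 + 0.1212·50 = 129.2801
  x_5 = 0.1529·89 + 0.1053·43 + 0.1364·11 + 0.1534·89 + 0.1130·88 + 1.1695·43 + 0.0531·50 = 96.1717
  x_6 = 0.0943·89 + 0.0901·43 + 0.1400·11 + 0.1546·89 + 0.1456·88 + 0.1103·43 + 1.0621·50 = 98.2245
Output multipliers (column sums of L):
  Mining: 1.8352
  Electronics: 1.4903
  Manufacturing: 1.6826
  Transport: 1.8819
  Finance: 1.9002
  Chemicals: 1.9326
  Energy: 1.5949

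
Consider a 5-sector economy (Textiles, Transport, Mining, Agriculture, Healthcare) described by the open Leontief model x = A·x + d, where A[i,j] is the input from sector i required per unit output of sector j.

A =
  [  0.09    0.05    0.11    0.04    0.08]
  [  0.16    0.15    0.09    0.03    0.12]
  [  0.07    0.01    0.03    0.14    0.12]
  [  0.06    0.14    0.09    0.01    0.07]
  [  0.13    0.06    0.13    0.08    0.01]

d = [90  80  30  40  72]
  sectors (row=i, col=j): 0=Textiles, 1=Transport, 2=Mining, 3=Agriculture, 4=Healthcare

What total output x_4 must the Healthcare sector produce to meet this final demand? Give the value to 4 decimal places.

113.9810

Form M = I − A:
  [  0.91   -0.05   -0.11   -0.04   -0.08]
  [ -0.16    0.85   -0.09   -0.03   -0.12]
  [ -0.07   -0.01    0.97   -0.14   -0.12]
  [ -0.06   -0.14   -0.09    0.99   -0.07]
  [ -0.13   -0.06   -0.13   -0.08    0.99]
Leontief inverse L = M⁻¹:
  [  1.1519    0.0926    0.1644    0.0831    0.1301]
  [  0.2627    1.2226    0.1779    0.0888    0.1973]
  [  0.1291    0.0605    1.0891    0.1742    0.1621]
  [  0.1325    0.1918    0.1474    1.0523    0.1262]
  [  0.1948    0.1097    0.1873    0.1242    1.0706]
Total output x = L · d:
  x_0 = 1.1519·90 + 0.0926·80 + 0.1644·30 + 0.0831·40 + 0.1301·72 = 128.6966
  x_1 = 0.2627·90 + 1.2226·80 + 0.1779·30 + 0.0888·40 + 0.1973·72 = 144.5341
  x_2 = 0.1291·90 + 0.0605·80 + 1.0891·30 + 0.1742·40 + 0.1621·72 = 67.7656
  x_3 = 0.1325·90 + 0.1918·80 + 0.1474·30 + 1.0523·40 + 0.1262·72 = 82.8628
  x_4 = 0.1948·90 + 0.1097·80 + 0.1873·30 + 0.1242·40 + 1.0706·72 = 113.9810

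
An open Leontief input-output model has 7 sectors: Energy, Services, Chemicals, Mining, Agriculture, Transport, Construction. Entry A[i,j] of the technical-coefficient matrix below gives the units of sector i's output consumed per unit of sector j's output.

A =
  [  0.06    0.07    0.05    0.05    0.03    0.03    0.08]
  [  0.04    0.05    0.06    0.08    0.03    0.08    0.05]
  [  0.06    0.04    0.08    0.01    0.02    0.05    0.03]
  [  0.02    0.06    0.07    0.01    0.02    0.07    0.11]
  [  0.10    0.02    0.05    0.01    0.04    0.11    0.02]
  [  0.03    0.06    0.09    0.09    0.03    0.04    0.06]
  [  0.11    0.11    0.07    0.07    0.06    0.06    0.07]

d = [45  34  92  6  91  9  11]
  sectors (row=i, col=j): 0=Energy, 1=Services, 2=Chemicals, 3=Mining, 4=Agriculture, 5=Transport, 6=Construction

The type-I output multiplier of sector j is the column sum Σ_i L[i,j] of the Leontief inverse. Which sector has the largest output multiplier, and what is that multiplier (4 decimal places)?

Form M = I − A:
  [  0.94   -0.07   -0.05   -0.05   -0.03   -0.03   -0.08]
  [ -0.04    0.95   -0.06   -0.08   -0.03   -0.08   -0.05]
  [ -0.06   -0.04    0.92   -0.01   -0.02   -0.05   -0.03]
  [ -0.02   -0.06   -0.07    0.99   -0.02   -0.07   -0.11]
  [ -0.10   -0.02   -0.05   -0.01    0.96   -0.11   -0.02]
  [ -0.03   -0.06   -0.09   -0.09   -0.03    0.96   -0.06]
  [ -0.11   -0.11   -0.07   -0.07   -0.06   -0.06    0.93]
Leontief inverse L = M⁻¹:
  [  1.0973    0.1087    0.0911    0.0801    0.0507    0.0671    0.1181]
  [  0.0750    1.0885    0.1046    0.1104    0.0502    0.1179    0.0901]
  [  0.0873    0.0674    1.1122    0.0323    0.0346    0.0761    0.0565]
  [  0.0583    0.0992    0.1126    1.0425    0.0414    0.1058    0.1450]
  [  0.1321    0.0533    0.0890    0.0391    1.0579    0.1406    0.0535]
  [  0.0669    0.0990    0.1351    0.1185    0.0505    1.0797    0.1002]
  [  0.1625    0.1640    0.1298    0.1136    0.0892    0.1143    1.1250]
Total output x = L · d:
  x_0 = 1.0973·45 + 0.1087·34 + 0.0911·92 + 0.0801·6 + 0.0507·91 + 0.0671·9 + 0.1181·11 = 68.4614
  x_1 = 0.0750·45 + 1.0885·34 + 0.1046·92 + 0.1104·6 + 0.0502·91 + 0.1179·9 + 0.0901·11 = 57.2817
  x_2 = 0.0873·45 + 0.0674·34 + 1.1122·92 + 0.0323·6 + 0.0346·91 + 0.0761·9 + 0.0565·11 = 113.1861
  x_3 = 0.0583·45 + 0.0992·34 + 0.1126·92 + 1.0425·6 + 0.0414·91 + 0.1058·9 + 0.1450·11 = 28.9219
  x_4 = 0.1321·45 + 0.0533·34 + 0.0890·92 + 0.0391·6 + 1.0579·91 + 0.1406·9 + 0.0535·11 = 114.2946
  x_5 = 0.0669·45 + 0.0990·34 + 0.1351·92 + 0.1185·6 + 0.0505·91 + 1.0797·9 + 0.1002·11 = 34.9279
  x_6 = 0.1625·45 + 0.1640·34 + 0.1298·92 + 0.1136·6 + 0.0892·91 + 0.1143·9 + 1.1250·11 = 47.0244
Output multipliers (column sums of L):
  Energy: 1.6794
  Services: 1.6800
  Chemicals: 1.7743
  Mining: 1.5366
  Agriculture: 1.3743
  Transport: 1.7016
  Construction: 1.6884

Chemicals (1.7743)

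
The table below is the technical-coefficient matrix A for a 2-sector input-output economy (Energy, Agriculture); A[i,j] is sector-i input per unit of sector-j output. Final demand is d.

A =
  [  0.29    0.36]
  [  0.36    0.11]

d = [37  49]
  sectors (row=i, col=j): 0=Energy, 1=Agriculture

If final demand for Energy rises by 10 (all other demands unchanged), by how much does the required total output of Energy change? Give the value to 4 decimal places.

Form M = I − A:
  [  0.71   -0.36]
  [ -0.36    0.89]
Leontief inverse L = M⁻¹:
  [  1.7718    0.7167]
  [  0.7167    1.4135]
Total output x = L · d:
  x_0 = 1.7718·37 + 0.7167·49 = 100.6769
  x_1 = 0.7167·37 + 1.4135·49 = 95.7794
Δx_0 = L[0,0] · Δd_0 = 1.7718 · 10 = 17.7185

17.7185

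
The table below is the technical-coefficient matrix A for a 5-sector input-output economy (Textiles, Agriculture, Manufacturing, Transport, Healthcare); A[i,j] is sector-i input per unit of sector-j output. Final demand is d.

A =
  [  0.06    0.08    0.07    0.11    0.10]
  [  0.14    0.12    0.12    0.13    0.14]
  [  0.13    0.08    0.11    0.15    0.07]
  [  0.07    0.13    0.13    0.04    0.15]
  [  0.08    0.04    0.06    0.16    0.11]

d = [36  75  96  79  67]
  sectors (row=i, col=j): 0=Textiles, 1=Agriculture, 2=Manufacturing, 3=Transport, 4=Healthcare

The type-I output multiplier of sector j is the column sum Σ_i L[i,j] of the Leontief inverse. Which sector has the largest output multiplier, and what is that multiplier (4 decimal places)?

Form M = I − A:
  [  0.94   -0.08   -0.07   -0.11   -0.10]
  [ -0.14    0.88   -0.12   -0.13   -0.14]
  [ -0.13   -0.08    0.89   -0.15   -0.07]
  [ -0.07   -0.13   -0.13    0.96   -0.15]
  [ -0.08   -0.04   -0.06   -0.16    0.89]
Leontief inverse L = M⁻¹:
  [  1.1416    0.1580    0.1553    0.2099    0.2007]
  [  0.2651    1.2386    0.2493    0.2858    0.2924]
  [  0.2330    0.1816    1.2198    0.2747    0.1970]
  [  0.1760    0.2229    0.2336    1.1737    0.2710]
  [  0.1619    0.1222    0.1494    0.2612    1.2168]
Total output x = L · d:
  x_0 = 1.1416·36 + 0.1580·75 + 0.1553·96 + 0.2099·79 + 0.2007·67 = 97.8873
  x_1 = 0.2651·36 + 1.2386·75 + 0.2493·96 + 0.2858·79 + 0.2924·67 = 168.5478
  x_2 = 0.2330·36 + 0.1816·75 + 1.2198·96 + 0.2747·79 + 0.1970·67 = 174.0095
  x_3 = 0.1760·36 + 0.2229·75 + 0.2336·96 + 1.1737·79 + 0.2710·67 = 156.3635
  x_4 = 0.1619·36 + 0.1222·75 + 0.1494·96 + 0.2612·79 + 1.2168·67 = 131.4962
Output multipliers (column sums of L):
  Textiles: 1.9775
  Agriculture: 1.9234
  Manufacturing: 2.0074
  Transport: 2.2054
  Healthcare: 2.1779

Transport (2.2054)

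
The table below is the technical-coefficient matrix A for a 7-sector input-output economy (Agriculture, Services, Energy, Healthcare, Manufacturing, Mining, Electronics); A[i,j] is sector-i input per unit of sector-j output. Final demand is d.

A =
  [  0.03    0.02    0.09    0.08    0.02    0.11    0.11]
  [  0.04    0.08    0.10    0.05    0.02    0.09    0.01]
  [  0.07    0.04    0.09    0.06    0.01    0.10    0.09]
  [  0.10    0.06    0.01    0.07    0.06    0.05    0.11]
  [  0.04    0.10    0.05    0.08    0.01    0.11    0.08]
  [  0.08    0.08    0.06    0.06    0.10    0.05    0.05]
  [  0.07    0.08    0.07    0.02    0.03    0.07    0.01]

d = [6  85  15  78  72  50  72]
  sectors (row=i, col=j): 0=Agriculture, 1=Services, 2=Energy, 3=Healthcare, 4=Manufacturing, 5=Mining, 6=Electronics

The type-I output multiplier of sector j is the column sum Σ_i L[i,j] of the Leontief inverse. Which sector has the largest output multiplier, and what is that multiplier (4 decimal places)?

Mining (2.0184)

Form M = I − A:
  [  0.97   -0.02   -0.09   -0.08   -0.02   -0.11   -0.11]
  [ -0.04    0.92   -0.10   -0.05   -0.02   -0.09   -0.01]
  [ -0.07   -0.04    0.91   -0.06   -0.01   -0.10   -0.09]
  [ -0.10   -0.06   -0.01    0.93   -0.06   -0.05   -0.11]
  [ -0.04   -0.10   -0.05   -0.08    0.99   -0.11   -0.08]
  [ -0.08   -0.08   -0.06   -0.06   -0.10    0.95   -0.05]
  [ -0.07   -0.08   -0.07   -0.02   -0.03   -0.07    0.99]
Leontief inverse L = M⁻¹:
  [  1.0854    0.0731    0.1436    0.1259    0.0548    0.1726    0.1615]
  [  0.0848    1.1241    0.1495    0.0922    0.0480    0.1466    0.0559]
  [  0.1232    0.0909    1.1464    0.1069    0.0433    0.1647    0.1425]
  [  0.1493    0.1128    0.0644    1.1170    0.0902    0.1158    0.1608]
  [  0.0940    0.1550    0.1066    0.1272    1.0454    0.1740    0.1291]
  [  0.1313    0.1363    0.1185    0.1121    0.1300    1.1220    0.1064]
  [  0.1075    0.1190    0.1162    0.0583    0.0535    0.1226    1.0508]
Total output x = L · d:
  x_0 = 1.0854·6 + 0.0731·85 + 0.1436·15 + 0.1259·78 + 0.0548·72 + 0.1726·50 + 0.1615·72 = 48.9014
  x_1 = 0.0848·6 + 1.1241·85 + 0.1495·15 + 0.0922·78 + 0.0480·72 + 0.1466·50 + 0.0559·72 = 120.3020
  x_2 = 0.1232·6 + 0.0909·85 + 1.1464·15 + 0.1069·78 + 0.0433·72 + 0.1647·50 + 0.1425·72 = 55.6154
  x_3 = 0.1493·6 + 0.1128·85 + 0.0644·15 + 1.1170·78 + 0.0902·72 + 0.1158·50 + 0.1608·72 = 122.4434
  x_4 = 0.0940·6 + 0.1550·85 + 0.1066·15 + 0.1272·78 + 1.0454·72 + 0.1740·50 + 0.1291·72 = 118.5239
  x_5 = 0.1313·6 + 0.1363·85 + 0.1185·15 + 0.1121·78 + 0.1300·72 + 1.1220·50 + 0.1064·72 = 96.0072
  x_6 = 0.1075·6 + 0.1190·85 + 0.1162·15 + 0.0583·78 + 0.0535·72 + 0.1226·50 + 1.0508·72 = 102.6923
Output multipliers (column sums of L):
  Agriculture: 1.7754
  Services: 1.8111
  Energy: 1.8452
  Healthcare: 1.7395
  Manufacturing: 1.4653
  Mining: 2.0184
  Electronics: 1.8070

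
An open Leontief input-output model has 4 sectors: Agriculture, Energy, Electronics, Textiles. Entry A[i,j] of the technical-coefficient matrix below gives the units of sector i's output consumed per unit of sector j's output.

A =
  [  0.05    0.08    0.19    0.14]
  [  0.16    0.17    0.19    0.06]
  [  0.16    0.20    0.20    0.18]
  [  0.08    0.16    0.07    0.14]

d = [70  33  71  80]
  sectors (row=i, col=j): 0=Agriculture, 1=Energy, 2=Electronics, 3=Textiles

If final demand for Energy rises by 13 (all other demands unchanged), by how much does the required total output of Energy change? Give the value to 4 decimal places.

Form M = I − A:
  [  0.95   -0.08   -0.19   -0.14]
  [ -0.16    0.83   -0.19   -0.06]
  [ -0.16   -0.20    0.80   -0.18]
  [ -0.08   -0.16   -0.07    0.86]
Leontief inverse L = M⁻¹:
  [  1.1821    0.2578    0.3671    0.2872]
  [  0.3254    1.3852    0.4272    0.2390]
  [  0.3628    0.4698    1.4829    0.4022]
  [  0.2000    0.3199    0.2343    1.2667]
Total output x = L · d:
  x_0 = 1.1821·70 + 0.2578·33 + 0.3671·71 + 0.2872·80 = 140.2933
  x_1 = 0.3254·70 + 1.3852·33 + 0.4272·71 + 0.2390·80 = 117.9372
  x_2 = 0.3628·70 + 0.4698·33 + 1.4829·71 + 0.4022·80 = 178.3630
  x_3 = 0.2000·70 + 0.3199·33 + 0.2343·71 + 1.2667·80 = 142.5335
Δx_1 = L[1,1] · Δd_1 = 1.3852 · 13 = 18.0074

18.0074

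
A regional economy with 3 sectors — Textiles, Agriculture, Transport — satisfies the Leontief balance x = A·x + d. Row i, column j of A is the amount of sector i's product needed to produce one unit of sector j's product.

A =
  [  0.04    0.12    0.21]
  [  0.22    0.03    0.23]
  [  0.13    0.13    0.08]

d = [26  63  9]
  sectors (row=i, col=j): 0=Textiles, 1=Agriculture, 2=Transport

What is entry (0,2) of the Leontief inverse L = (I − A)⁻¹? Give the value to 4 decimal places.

L[0,2] = 0.3013

Form M = I − A:
  [  0.96   -0.12   -0.21]
  [ -0.22    0.97   -0.23]
  [ -0.13   -0.13    0.92]
Leontief inverse L = M⁻¹:
  [  1.1236    0.1794    0.3013]
  [  0.3026    1.1150    0.3478]
  [  0.2015    0.1829    1.1787]
Total output x = L · d:
  x_0 = 1.1236·26 + 0.1794·63 + 0.3013·9 = 43.2259
  x_1 = 0.3026·26 + 1.1150·63 + 0.3478·9 = 81.2422
  x_2 = 0.2015·26 + 0.1829·63 + 1.1787·9 = 27.3705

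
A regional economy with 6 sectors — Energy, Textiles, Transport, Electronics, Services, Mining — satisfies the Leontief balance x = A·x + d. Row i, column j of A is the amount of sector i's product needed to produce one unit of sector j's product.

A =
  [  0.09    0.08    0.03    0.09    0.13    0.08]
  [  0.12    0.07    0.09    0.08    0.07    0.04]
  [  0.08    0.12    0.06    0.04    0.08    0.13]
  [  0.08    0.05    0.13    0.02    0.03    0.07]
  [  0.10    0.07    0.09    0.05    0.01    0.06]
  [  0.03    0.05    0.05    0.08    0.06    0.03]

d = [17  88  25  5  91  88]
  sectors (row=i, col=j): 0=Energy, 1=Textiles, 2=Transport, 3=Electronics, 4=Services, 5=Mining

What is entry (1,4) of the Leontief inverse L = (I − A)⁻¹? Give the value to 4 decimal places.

L[1,4] = 0.1274

Form M = I − A:
  [  0.91   -0.08   -0.03   -0.09   -0.13   -0.08]
  [ -0.12    0.93   -0.09   -0.08   -0.07   -0.04]
  [ -0.08   -0.12    0.94   -0.04   -0.08   -0.13]
  [ -0.08   -0.05   -0.13    0.98   -0.03   -0.07]
  [ -0.10   -0.07   -0.09   -0.05    0.99   -0.06]
  [ -0.03   -0.05   -0.05   -0.08   -0.06    0.97]
Leontief inverse L = M⁻¹:
  [  1.1630    0.1411    0.0951    0.1426    0.1829    0.1361]
  [  0.1914    1.1331    0.1502    0.1309    0.1274    0.1000]
  [  0.1528    0.1836    1.1228    0.0971    0.1380    0.1862]
  [  0.1351    0.1037    0.1751    1.0623    0.0787    0.1204]
  [  0.1562    0.1217    0.1367    0.0928    1.0596    0.1085]
  [  0.0745    0.0883    0.0915    0.1095    0.0914    1.0665]
Total output x = L · d:
  x_0 = 1.1630·17 + 0.1411·88 + 0.0951·25 + 0.1426·5 + 0.1829·91 + 0.1361·88 = 63.9003
  x_1 = 0.1914·17 + 1.1331·88 + 0.1502·25 + 0.1309·5 + 0.1274·91 + 0.1000·88 = 127.7717
  x_2 = 0.1528·17 + 0.1836·88 + 1.1228·25 + 0.0971·5 + 0.1380·91 + 0.1862·88 = 76.2577
  x_3 = 0.1351·17 + 0.1037·88 + 0.1751·25 + 1.0623·5 + 0.0787·91 + 0.1204·88 = 38.8710
  x_4 = 0.1562·17 + 0.1217·88 + 0.1367·25 + 0.0928·5 + 1.0596·91 + 0.1085·88 = 123.2155
  x_5 = 0.0745·17 + 0.0883·88 + 0.0915·25 + 0.1095·5 + 0.0914·91 + 1.0665·88 = 114.0424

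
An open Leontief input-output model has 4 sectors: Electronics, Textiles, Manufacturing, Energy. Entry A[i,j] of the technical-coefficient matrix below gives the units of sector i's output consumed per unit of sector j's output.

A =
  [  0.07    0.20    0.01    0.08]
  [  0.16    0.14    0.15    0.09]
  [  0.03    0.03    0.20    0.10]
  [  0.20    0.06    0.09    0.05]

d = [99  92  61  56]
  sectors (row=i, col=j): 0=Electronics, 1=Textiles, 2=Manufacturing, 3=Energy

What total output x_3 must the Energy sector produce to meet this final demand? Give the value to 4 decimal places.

Form M = I − A:
  [  0.93   -0.20   -0.01   -0.08]
  [ -0.16    0.86   -0.15   -0.09]
  [ -0.03   -0.03    0.80   -0.10]
  [ -0.20   -0.06   -0.09    0.95]
Leontief inverse L = M⁻¹:
  [  1.1547    0.2806    0.0820    0.1324]
  [  0.2579    1.2433    0.2551    0.1663]
  [  0.0864    0.0752    1.2820    0.1494]
  [  0.2676    0.1447    0.1548    1.1052]
Total output x = L · d:
  x_0 = 1.1547·99 + 0.2806·92 + 0.0820·61 + 0.1324·56 = 152.5469
  x_1 = 0.2579·99 + 1.2433·92 + 0.2551·61 + 0.1663·56 = 164.7863
  x_2 = 0.0864·99 + 0.0752·92 + 1.2820·61 + 0.1494·56 = 102.0421
  x_3 = 0.2676·99 + 0.1447·92 + 0.1548·61 + 1.1052·56 = 111.1372

111.1372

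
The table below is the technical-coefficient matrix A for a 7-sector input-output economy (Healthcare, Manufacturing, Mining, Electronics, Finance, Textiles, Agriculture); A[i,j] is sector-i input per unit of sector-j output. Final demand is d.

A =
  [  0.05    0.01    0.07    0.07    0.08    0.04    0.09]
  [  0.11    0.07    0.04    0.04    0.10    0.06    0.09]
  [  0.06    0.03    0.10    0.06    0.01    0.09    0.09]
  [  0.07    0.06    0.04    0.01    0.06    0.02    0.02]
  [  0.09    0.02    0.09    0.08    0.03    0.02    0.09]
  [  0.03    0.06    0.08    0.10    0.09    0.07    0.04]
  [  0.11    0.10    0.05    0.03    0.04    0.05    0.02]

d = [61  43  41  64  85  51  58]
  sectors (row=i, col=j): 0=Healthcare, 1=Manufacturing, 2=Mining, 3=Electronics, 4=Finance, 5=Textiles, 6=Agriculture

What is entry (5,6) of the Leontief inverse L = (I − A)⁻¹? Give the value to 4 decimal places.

Form M = I − A:
  [  0.95   -0.01   -0.07   -0.07   -0.08   -0.04   -0.09]
  [ -0.11    0.93   -0.04   -0.04   -0.10   -0.06   -0.09]
  [ -0.06   -0.03    0.90   -0.06   -0.01   -0.09   -0.09]
  [ -0.07   -0.06   -0.04    0.99   -0.06   -0.02   -0.02]
  [ -0.09   -0.02   -0.09   -0.08    0.97   -0.02   -0.09]
  [ -0.03   -0.06   -0.08   -0.10   -0.09    0.93   -0.04]
  [ -0.11   -0.10   -0.05   -0.03   -0.04   -0.05    0.98]
Leontief inverse L = M⁻¹:
  [  1.1016    0.0440    0.1178    0.1076    0.1155    0.0735    0.1318]
  [  0.1763    1.1119    0.0995    0.0904    0.1513    0.1021    0.1474]
  [  0.1130    0.0691    1.1519    0.1022    0.0524    0.1314    0.1348]
  [  0.1068    0.0812    0.0739    1.0387    0.0886    0.0442    0.0552]
  [  0.1419    0.0544    0.1377    0.1165    1.0675    0.0556    0.1334]
  [  0.0888    0.0988    0.1348    0.1441    0.1345    1.1093    0.0902]
  [  0.1610    0.1317    0.0969    0.0704    0.0842    0.0856    1.0689]
Total output x = L · d:
  x_0 = 1.1016·61 + 0.0440·43 + 0.1178·41 + 0.1076·64 + 0.1155·85 + 0.0735·51 + 0.1318·58 = 102.0196
  x_1 = 0.1763·61 + 1.1119·43 + 0.0995·41 + 0.0904·64 + 0.1513·85 + 0.1021·51 + 0.1474·58 = 95.0519
  x_2 = 0.1130·61 + 0.0691·43 + 1.1519·41 + 0.1022·64 + 0.0524·85 + 0.1314·51 + 0.1348·58 = 82.5975
  x_3 = 0.1068·61 + 0.0812·43 + 0.0739·41 + 1.0387·64 + 0.0886·85 + 0.0442·51 + 0.0552·58 = 92.5001
  x_4 = 0.1419·61 + 0.0544·43 + 0.1377·41 + 0.1165·64 + 1.0675·85 + 0.0556·51 + 0.1334·58 = 125.4048
  x_5 = 0.0888·61 + 0.0988·43 + 0.1348·41 + 0.1441·64 + 0.1345·85 + 1.1093·51 + 0.0902·58 = 97.6421
  x_6 = 0.1610·61 + 0.1317·43 + 0.0969·41 + 0.0704·64 + 0.0842·85 + 0.0856·51 + 1.0689·58 = 97.4801

L[5,6] = 0.0902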